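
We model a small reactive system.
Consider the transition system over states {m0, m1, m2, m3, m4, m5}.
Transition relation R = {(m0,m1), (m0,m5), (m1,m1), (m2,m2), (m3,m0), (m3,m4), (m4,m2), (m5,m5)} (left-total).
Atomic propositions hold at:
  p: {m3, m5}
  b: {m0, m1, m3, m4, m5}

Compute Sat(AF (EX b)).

Sat(EX b) = {s : some successor in {m0, m1, m3, m4, m5}} = {m0, m1, m3, m5}
AF (EX b): least fixpoint, start Z0 = {m0, m1, m3, m5}, add states with every successor in Z. Already a fixed point.
Sat(AF (EX b)) = {m0, m1, m3, m5}

{m0, m1, m3, m5}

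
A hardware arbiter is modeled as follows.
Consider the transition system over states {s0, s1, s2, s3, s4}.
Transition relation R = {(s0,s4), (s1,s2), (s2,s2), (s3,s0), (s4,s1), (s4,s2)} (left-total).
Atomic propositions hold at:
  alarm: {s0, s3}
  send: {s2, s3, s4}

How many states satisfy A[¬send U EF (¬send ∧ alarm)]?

2

Sat(¬send) = {s0, s1}
Sat(¬send ∧ alarm) = {s0}
EF (¬send ∧ alarm): least fixpoint, start Z0 = {s0}, add states with some successor in Z. Z1 = {s0, s3}; fixed.
Sat(EF (¬send ∧ alarm)) = {s0, s3}
A[¬send U EF (¬send ∧ alarm)]: least fixpoint, start Z0 = Sat(EF (¬send ∧ alarm)) = {s0, s3}, add states in Sat(¬send) with every successor in Z. Already a fixed point.
Sat(A[¬send U EF (¬send ∧ alarm)]) = {s0, s3}
|Sat(A[¬send U EF (¬send ∧ alarm)])| = |{s0, s3}| = 2.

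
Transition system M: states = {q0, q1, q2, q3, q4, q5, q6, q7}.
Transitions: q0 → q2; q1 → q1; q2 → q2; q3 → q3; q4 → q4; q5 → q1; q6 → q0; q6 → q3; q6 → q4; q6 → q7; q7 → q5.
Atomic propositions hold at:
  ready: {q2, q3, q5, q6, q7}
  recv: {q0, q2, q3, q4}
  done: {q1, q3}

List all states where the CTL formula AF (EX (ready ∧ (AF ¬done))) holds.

{q0, q2, q6, q7}

Sat(¬done) = {q0, q2, q4, q5, q6, q7}
AF ¬done: least fixpoint, start Z0 = {q0, q2, q4, q5, q6, q7}, add states with every successor in Z. Already a fixed point.
Sat(AF ¬done) = {q0, q2, q4, q5, q6, q7}
Sat(ready ∧ (AF ¬done)) = {q2, q5, q6, q7}
Sat(EX (ready ∧ (AF ¬done))) = {s : some successor in {q2, q5, q6, q7}} = {q0, q2, q6, q7}
AF (EX (ready ∧ (AF ¬done))): least fixpoint, start Z0 = {q0, q2, q6, q7}, add states with every successor in Z. Already a fixed point.
Sat(AF (EX (ready ∧ (AF ¬done)))) = {q0, q2, q6, q7}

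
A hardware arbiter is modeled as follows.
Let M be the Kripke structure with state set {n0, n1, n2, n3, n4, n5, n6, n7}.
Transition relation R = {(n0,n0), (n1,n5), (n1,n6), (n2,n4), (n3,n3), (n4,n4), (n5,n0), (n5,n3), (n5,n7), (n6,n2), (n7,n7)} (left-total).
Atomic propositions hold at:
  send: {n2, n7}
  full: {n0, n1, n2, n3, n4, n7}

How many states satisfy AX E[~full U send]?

Sat(~full) = {n5, n6}
E[~full U send]: least fixpoint, start Z0 = Sat(send) = {n2, n7}, add states in Sat(~full) with some successor in Z. Z1 = {n2, n5, n6, n7}; fixed.
Sat(E[~full U send]) = {n2, n5, n6, n7}
Sat(AX E[~full U send]) = {s : every successor in {n2, n5, n6, n7}} = {n1, n6, n7}
|Sat(AX E[~full U send])| = |{n1, n6, n7}| = 3.

3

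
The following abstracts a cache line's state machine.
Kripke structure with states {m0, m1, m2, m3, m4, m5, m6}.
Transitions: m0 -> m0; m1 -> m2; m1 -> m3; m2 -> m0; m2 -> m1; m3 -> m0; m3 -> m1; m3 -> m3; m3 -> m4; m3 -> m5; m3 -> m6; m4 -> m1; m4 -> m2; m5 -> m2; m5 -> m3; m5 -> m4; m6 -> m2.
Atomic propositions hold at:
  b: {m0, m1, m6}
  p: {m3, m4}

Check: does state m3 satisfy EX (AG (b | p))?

Yes

Sat(b | p) = {m0, m1, m3, m4, m6}
AG (b | p): greatest fixpoint, start Z0 = {m0, m1, m3, m4, m6}, keep only states in Sat with every successor in Z. Z1 = {m0}; fixed.
Sat(AG (b | p)) = {m0}
Sat(EX (AG (b | p))) = {s : some successor in {m0}} = {m0, m2, m3}
m3 ∈ Sat(EX (AG (b | p))) = {m0, m2, m3}, so the formula holds at m3.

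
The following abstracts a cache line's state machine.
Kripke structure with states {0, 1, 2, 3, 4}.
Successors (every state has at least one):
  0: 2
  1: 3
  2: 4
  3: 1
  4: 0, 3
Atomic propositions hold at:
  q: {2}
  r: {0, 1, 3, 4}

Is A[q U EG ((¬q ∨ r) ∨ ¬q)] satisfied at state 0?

Sat(¬q) = {0, 1, 3, 4}
Sat(¬q ∨ r) = {0, 1, 3, 4}
Sat((¬q ∨ r) ∨ ¬q) = {0, 1, 3, 4}
EG ((¬q ∨ r) ∨ ¬q): greatest fixpoint, start Z0 = {0, 1, 3, 4}, keep only states in Sat with some successor in Z. Z1 = {1, 3, 4}; fixed.
Sat(EG ((¬q ∨ r) ∨ ¬q)) = {1, 3, 4}
A[q U EG ((¬q ∨ r) ∨ ¬q)]: least fixpoint, start Z0 = Sat(EG ((¬q ∨ r) ∨ ¬q)) = {1, 3, 4}, add states in Sat(q) with every successor in Z. Z1 = {1, 2, 3, 4}; fixed.
Sat(A[q U EG ((¬q ∨ r) ∨ ¬q)]) = {1, 2, 3, 4}
0 ∉ Sat(A[q U EG ((¬q ∨ r) ∨ ¬q)]) = {1, 2, 3, 4}, so the formula does not hold at 0.

No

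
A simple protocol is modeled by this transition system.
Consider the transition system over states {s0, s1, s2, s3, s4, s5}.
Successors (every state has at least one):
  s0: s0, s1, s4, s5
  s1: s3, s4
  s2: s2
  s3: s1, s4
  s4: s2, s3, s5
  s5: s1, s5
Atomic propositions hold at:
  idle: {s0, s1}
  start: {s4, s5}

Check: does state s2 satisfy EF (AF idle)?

AF idle: least fixpoint, start Z0 = {s0, s1}, add states with every successor in Z. Already a fixed point.
Sat(AF idle) = {s0, s1}
EF (AF idle): least fixpoint, start Z0 = {s0, s1}, add states with some successor in Z. Z1 = {s0, s1, s3, s5}; Z2 = {s0, s1, s3, s4, s5}; fixed.
Sat(EF (AF idle)) = {s0, s1, s3, s4, s5}
s2 ∉ Sat(EF (AF idle)) = {s0, s1, s3, s4, s5}, so the formula does not hold at s2.

No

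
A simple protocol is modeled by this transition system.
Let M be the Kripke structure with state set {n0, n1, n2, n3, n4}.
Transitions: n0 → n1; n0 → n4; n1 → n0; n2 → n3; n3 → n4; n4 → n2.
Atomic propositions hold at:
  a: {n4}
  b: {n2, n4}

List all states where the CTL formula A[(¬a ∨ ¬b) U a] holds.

Sat(¬a) = {n0, n1, n2, n3}
Sat(¬b) = {n0, n1, n3}
Sat(¬a ∨ ¬b) = {n0, n1, n2, n3}
A[(¬a ∨ ¬b) U a]: least fixpoint, start Z0 = Sat(a) = {n4}, add states in Sat(¬a ∨ ¬b) with every successor in Z. Z1 = {n3, n4}; Z2 = {n2, n3, n4}; fixed.
Sat(A[(¬a ∨ ¬b) U a]) = {n2, n3, n4}

{n2, n3, n4}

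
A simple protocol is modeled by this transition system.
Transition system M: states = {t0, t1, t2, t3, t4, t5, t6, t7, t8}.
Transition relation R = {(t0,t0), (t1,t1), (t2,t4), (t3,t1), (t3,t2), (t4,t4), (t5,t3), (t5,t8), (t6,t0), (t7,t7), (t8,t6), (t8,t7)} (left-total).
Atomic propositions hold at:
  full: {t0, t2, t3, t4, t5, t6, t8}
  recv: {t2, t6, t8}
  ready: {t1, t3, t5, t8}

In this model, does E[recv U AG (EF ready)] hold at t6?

No

EF ready: least fixpoint, start Z0 = {t1, t3, t5, t8}, add states with some successor in Z. Already a fixed point.
Sat(EF ready) = {t1, t3, t5, t8}
AG (EF ready): greatest fixpoint, start Z0 = {t1, t3, t5, t8}, keep only states in Sat with every successor in Z. Z1 = {t1, t5}; Z2 = {t1}; fixed.
Sat(AG (EF ready)) = {t1}
E[recv U AG (EF ready)]: least fixpoint, start Z0 = Sat(AG (EF ready)) = {t1}, add states in Sat(recv) with some successor in Z. Already a fixed point.
Sat(E[recv U AG (EF ready)]) = {t1}
t6 ∉ Sat(E[recv U AG (EF ready)]) = {t1}, so the formula does not hold at t6.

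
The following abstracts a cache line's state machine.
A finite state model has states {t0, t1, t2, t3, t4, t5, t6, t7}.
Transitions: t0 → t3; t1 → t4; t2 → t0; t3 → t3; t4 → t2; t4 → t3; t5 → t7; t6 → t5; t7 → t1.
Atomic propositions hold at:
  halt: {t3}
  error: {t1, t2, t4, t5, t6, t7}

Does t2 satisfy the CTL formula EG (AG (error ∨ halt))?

No

Sat(error ∨ halt) = {t1, t2, t3, t4, t5, t6, t7}
AG (error ∨ halt): greatest fixpoint, start Z0 = {t1, t2, t3, t4, t5, t6, t7}, keep only states in Sat with every successor in Z. Z1 = {t1, t3, t4, t5, t6, t7}; Z2 = {t1, t3, t5, t6, t7}; Z3 = {t3, t5, t6, t7}; Z4 = {t3, t5, t6}; Z5 = {t3, t6}; Z6 = {t3}; fixed.
Sat(AG (error ∨ halt)) = {t3}
EG (AG (error ∨ halt)): greatest fixpoint, start Z0 = {t3}, keep only states in Sat with some successor in Z. Already a fixed point.
Sat(EG (AG (error ∨ halt))) = {t3}
t2 ∉ Sat(EG (AG (error ∨ halt))) = {t3}, so the formula does not hold at t2.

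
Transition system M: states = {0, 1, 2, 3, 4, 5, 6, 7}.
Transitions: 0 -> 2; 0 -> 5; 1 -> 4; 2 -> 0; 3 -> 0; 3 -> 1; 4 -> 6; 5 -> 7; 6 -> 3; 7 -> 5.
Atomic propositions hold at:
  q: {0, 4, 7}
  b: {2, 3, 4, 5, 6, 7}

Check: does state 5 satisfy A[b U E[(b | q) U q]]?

Yes

Sat(b | q) = {0, 2, 3, 4, 5, 6, 7}
E[(b | q) U q]: least fixpoint, start Z0 = Sat(q) = {0, 4, 7}, add states in Sat(b | q) with some successor in Z. Z1 = {0, 2, 3, 4, 5, 7}; Z2 = {0, 2, 3, 4, 5, 6, 7}; fixed.
Sat(E[(b | q) U q]) = {0, 2, 3, 4, 5, 6, 7}
A[b U E[(b | q) U q]]: least fixpoint, start Z0 = Sat(E[(b | q) U q]) = {0, 2, 3, 4, 5, 6, 7}, add states in Sat(b) with every successor in Z. Already a fixed point.
Sat(A[b U E[(b | q) U q]]) = {0, 2, 3, 4, 5, 6, 7}
5 ∈ Sat(A[b U E[(b | q) U q]]) = {0, 2, 3, 4, 5, 6, 7}, so the formula holds at 5.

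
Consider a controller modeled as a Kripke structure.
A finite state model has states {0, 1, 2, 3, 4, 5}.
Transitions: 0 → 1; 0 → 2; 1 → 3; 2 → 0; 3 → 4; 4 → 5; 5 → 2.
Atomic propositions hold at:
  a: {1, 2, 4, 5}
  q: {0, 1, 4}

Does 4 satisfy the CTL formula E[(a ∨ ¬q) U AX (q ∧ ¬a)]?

Yes

Sat(¬q) = {2, 3, 5}
Sat(a ∨ ¬q) = {1, 2, 3, 4, 5}
Sat(¬a) = {0, 3}
Sat(q ∧ ¬a) = {0}
Sat(AX (q ∧ ¬a)) = {s : every successor in {0}} = {2}
E[(a ∨ ¬q) U AX (q ∧ ¬a)]: least fixpoint, start Z0 = Sat(AX (q ∧ ¬a)) = {2}, add states in Sat(a ∨ ¬q) with some successor in Z. Z1 = {2, 5}; Z2 = {2, 4, 5}; Z3 = {2, 3, 4, 5}; Z4 = {1, 2, 3, 4, 5}; fixed.
Sat(E[(a ∨ ¬q) U AX (q ∧ ¬a)]) = {1, 2, 3, 4, 5}
4 ∈ Sat(E[(a ∨ ¬q) U AX (q ∧ ¬a)]) = {1, 2, 3, 4, 5}, so the formula holds at 4.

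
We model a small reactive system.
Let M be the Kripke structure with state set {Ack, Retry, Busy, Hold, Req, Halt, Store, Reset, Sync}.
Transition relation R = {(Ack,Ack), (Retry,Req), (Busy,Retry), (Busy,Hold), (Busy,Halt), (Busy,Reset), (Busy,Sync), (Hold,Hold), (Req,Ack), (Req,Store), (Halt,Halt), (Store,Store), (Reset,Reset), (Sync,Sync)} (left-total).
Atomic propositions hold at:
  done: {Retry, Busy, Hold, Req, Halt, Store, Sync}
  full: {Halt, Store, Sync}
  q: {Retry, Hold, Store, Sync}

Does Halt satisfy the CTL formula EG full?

EG full: greatest fixpoint, start Z0 = {Halt, Store, Sync}, keep only states in Sat with some successor in Z. Already a fixed point.
Sat(EG full) = {Halt, Store, Sync}
Halt ∈ Sat(EG full) = {Halt, Store, Sync}, so the formula holds at Halt.

Yes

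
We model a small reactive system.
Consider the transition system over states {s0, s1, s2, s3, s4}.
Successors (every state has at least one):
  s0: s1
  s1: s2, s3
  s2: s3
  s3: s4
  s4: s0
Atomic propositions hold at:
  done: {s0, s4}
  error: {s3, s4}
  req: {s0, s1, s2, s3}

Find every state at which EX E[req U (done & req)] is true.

Sat(done & req) = {s0}
E[req U (done & req)]: least fixpoint, start Z0 = Sat((done & req)) = {s0}, add states in Sat(req) with some successor in Z. Already a fixed point.
Sat(E[req U (done & req)]) = {s0}
Sat(EX E[req U (done & req)]) = {s : some successor in {s0}} = {s4}

{s4}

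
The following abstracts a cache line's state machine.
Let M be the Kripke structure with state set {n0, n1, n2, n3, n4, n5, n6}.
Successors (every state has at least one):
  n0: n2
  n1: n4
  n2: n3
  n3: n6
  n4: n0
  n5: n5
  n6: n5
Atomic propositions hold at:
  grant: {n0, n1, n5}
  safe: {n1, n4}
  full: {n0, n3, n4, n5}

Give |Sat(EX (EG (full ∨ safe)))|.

Sat(full ∨ safe) = {n0, n1, n3, n4, n5}
EG (full ∨ safe): greatest fixpoint, start Z0 = {n0, n1, n3, n4, n5}, keep only states in Sat with some successor in Z. Z1 = {n1, n4, n5}; Z2 = {n1, n5}; Z3 = {n5}; fixed.
Sat(EG (full ∨ safe)) = {n5}
Sat(EX (EG (full ∨ safe))) = {s : some successor in {n5}} = {n5, n6}
|Sat(EX (EG (full ∨ safe)))| = |{n5, n6}| = 2.

2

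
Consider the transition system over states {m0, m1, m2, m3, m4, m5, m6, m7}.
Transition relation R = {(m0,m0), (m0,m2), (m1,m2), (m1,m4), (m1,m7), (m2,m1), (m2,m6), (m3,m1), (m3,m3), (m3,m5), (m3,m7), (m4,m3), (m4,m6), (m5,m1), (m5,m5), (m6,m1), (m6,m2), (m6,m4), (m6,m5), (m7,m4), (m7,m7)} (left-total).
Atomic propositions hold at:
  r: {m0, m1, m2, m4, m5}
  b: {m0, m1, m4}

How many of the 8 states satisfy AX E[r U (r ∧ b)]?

3

Sat(r ∧ b) = {m0, m1, m4}
E[r U (r ∧ b)]: least fixpoint, start Z0 = Sat((r ∧ b)) = {m0, m1, m4}, add states in Sat(r) with some successor in Z. Z1 = {m0, m1, m2, m4, m5}; fixed.
Sat(E[r U (r ∧ b)]) = {m0, m1, m2, m4, m5}
Sat(AX E[r U (r ∧ b)]) = {s : every successor in {m0, m1, m2, m4, m5}} = {m0, m5, m6}
|Sat(AX E[r U (r ∧ b)])| = |{m0, m5, m6}| = 3.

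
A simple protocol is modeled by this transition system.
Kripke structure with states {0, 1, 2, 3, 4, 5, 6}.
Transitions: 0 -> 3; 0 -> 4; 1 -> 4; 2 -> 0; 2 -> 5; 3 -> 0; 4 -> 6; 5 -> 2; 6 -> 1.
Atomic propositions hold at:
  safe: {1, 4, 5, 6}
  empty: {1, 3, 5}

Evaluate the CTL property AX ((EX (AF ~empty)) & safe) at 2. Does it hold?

No

Sat(~empty) = {0, 2, 4, 6}
AF ~empty: least fixpoint, start Z0 = {0, 2, 4, 6}, add states with every successor in Z. Z1 = {0, 1, 2, 3, 4, 5, 6}; fixed.
Sat(AF ~empty) = {0, 1, 2, 3, 4, 5, 6}
Sat(EX (AF ~empty)) = {s : some successor in {0, 1, 2, 3, 4, 5, 6}} = {0, 1, 2, 3, 4, 5, 6}
Sat((EX (AF ~empty)) & safe) = {1, 4, 5, 6}
Sat(AX ((EX (AF ~empty)) & safe)) = {s : every successor in {1, 4, 5, 6}} = {1, 4, 6}
2 ∉ Sat(AX ((EX (AF ~empty)) & safe)) = {1, 4, 6}, so the formula does not hold at 2.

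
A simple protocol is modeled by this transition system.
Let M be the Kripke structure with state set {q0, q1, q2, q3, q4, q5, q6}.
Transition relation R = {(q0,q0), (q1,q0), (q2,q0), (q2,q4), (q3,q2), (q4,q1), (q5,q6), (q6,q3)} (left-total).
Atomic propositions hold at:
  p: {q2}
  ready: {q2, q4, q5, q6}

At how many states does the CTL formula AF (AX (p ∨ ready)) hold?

3

Sat(p ∨ ready) = {q2, q4, q5, q6}
Sat(AX (p ∨ ready)) = {s : every successor in {q2, q4, q5, q6}} = {q3, q5}
AF (AX (p ∨ ready)): least fixpoint, start Z0 = {q3, q5}, add states with every successor in Z. Z1 = {q3, q5, q6}; fixed.
Sat(AF (AX (p ∨ ready))) = {q3, q5, q6}
|Sat(AF (AX (p ∨ ready)))| = |{q3, q5, q6}| = 3.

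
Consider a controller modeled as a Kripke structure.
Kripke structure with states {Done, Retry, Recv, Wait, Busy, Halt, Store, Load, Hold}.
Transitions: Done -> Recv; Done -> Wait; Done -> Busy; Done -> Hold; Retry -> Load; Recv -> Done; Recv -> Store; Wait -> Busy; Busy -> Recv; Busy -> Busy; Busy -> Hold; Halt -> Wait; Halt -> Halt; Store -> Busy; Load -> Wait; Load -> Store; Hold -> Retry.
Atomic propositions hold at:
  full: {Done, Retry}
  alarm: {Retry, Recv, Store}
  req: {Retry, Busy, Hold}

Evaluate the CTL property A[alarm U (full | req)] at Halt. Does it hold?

No

Sat(full | req) = {Done, Retry, Busy, Hold}
A[alarm U (full | req)]: least fixpoint, start Z0 = Sat((full | req)) = {Done, Retry, Busy, Hold}, add states in Sat(alarm) with every successor in Z. Z1 = {Done, Retry, Busy, Store, Hold}; Z2 = {Done, Retry, Recv, Busy, Store, Hold}; fixed.
Sat(A[alarm U (full | req)]) = {Done, Retry, Recv, Busy, Store, Hold}
Halt ∉ Sat(A[alarm U (full | req)]) = {Done, Retry, Recv, Busy, Store, Hold}, so the formula does not hold at Halt.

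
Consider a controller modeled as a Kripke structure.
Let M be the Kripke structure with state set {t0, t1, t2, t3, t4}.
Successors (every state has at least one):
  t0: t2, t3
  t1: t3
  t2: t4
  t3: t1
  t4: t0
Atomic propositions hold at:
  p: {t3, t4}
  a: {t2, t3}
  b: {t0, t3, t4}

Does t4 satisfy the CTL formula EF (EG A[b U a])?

Yes

A[b U a]: least fixpoint, start Z0 = Sat(a) = {t2, t3}, add states in Sat(b) with every successor in Z. Z1 = {t0, t2, t3}; Z2 = {t0, t2, t3, t4}; fixed.
Sat(A[b U a]) = {t0, t2, t3, t4}
EG A[b U a]: greatest fixpoint, start Z0 = {t0, t2, t3, t4}, keep only states in Sat with some successor in Z. Z1 = {t0, t2, t4}; fixed.
Sat(EG A[b U a]) = {t0, t2, t4}
EF (EG A[b U a]): least fixpoint, start Z0 = {t0, t2, t4}, add states with some successor in Z. Already a fixed point.
Sat(EF (EG A[b U a])) = {t0, t2, t4}
t4 ∈ Sat(EF (EG A[b U a])) = {t0, t2, t4}, so the formula holds at t4.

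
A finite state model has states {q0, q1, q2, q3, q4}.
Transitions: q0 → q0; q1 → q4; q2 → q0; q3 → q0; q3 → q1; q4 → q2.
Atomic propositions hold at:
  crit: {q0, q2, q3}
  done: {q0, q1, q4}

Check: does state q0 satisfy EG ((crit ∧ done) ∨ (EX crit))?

Yes

Sat(crit ∧ done) = {q0}
Sat(EX crit) = {s : some successor in {q0, q2, q3}} = {q0, q2, q3, q4}
Sat((crit ∧ done) ∨ (EX crit)) = {q0, q2, q3, q4}
EG ((crit ∧ done) ∨ (EX crit)): greatest fixpoint, start Z0 = {q0, q2, q3, q4}, keep only states in Sat with some successor in Z. Already a fixed point.
Sat(EG ((crit ∧ done) ∨ (EX crit))) = {q0, q2, q3, q4}
q0 ∈ Sat(EG ((crit ∧ done) ∨ (EX crit))) = {q0, q2, q3, q4}, so the formula holds at q0.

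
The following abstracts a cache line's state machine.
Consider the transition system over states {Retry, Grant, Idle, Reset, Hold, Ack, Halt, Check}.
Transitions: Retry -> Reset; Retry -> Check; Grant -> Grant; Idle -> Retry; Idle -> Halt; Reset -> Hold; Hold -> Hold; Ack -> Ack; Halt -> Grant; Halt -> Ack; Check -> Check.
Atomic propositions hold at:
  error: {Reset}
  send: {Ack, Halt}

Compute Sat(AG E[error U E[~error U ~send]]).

Sat(~error) = {Retry, Grant, Idle, Hold, Ack, Halt, Check}
Sat(~send) = {Retry, Grant, Idle, Reset, Hold, Check}
E[~error U ~send]: least fixpoint, start Z0 = Sat(~send) = {Retry, Grant, Idle, Reset, Hold, Check}, add states in Sat(~error) with some successor in Z. Z1 = {Retry, Grant, Idle, Reset, Hold, Halt, Check}; fixed.
Sat(E[~error U ~send]) = {Retry, Grant, Idle, Reset, Hold, Halt, Check}
E[error U E[~error U ~send]]: least fixpoint, start Z0 = Sat(E[~error U ~send]) = {Retry, Grant, Idle, Reset, Hold, Halt, Check}, add states in Sat(error) with some successor in Z. Already a fixed point.
Sat(E[error U E[~error U ~send]]) = {Retry, Grant, Idle, Reset, Hold, Halt, Check}
AG E[error U E[~error U ~send]]: greatest fixpoint, start Z0 = {Retry, Grant, Idle, Reset, Hold, Halt, Check}, keep only states in Sat with every successor in Z. Z1 = {Retry, Grant, Idle, Reset, Hold, Check}; Z2 = {Retry, Grant, Reset, Hold, Check}; fixed.
Sat(AG E[error U E[~error U ~send]]) = {Retry, Grant, Reset, Hold, Check}

{Retry, Grant, Reset, Hold, Check}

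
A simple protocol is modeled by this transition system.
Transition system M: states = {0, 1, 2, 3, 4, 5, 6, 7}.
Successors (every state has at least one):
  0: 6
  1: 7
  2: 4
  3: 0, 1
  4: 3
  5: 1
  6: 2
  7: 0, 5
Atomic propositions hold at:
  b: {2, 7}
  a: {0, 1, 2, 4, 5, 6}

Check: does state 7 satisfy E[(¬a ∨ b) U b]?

Sat(¬a) = {3, 7}
Sat(¬a ∨ b) = {2, 3, 7}
E[(¬a ∨ b) U b]: least fixpoint, start Z0 = Sat(b) = {2, 7}, add states in Sat(¬a ∨ b) with some successor in Z. Already a fixed point.
Sat(E[(¬a ∨ b) U b]) = {2, 7}
7 ∈ Sat(E[(¬a ∨ b) U b]) = {2, 7}, so the formula holds at 7.

Yes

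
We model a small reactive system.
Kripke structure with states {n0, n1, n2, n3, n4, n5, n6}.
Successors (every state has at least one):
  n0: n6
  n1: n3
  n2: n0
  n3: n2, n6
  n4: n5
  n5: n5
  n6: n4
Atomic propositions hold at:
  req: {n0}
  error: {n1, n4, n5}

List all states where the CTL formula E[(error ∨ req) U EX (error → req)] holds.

Sat(error ∨ req) = {n0, n1, n4, n5}
Sat(error → req) = {n0, n2, n3, n6}
Sat(EX (error → req)) = {s : some successor in {n0, n2, n3, n6}} = {n0, n1, n2, n3}
E[(error ∨ req) U EX (error → req)]: least fixpoint, start Z0 = Sat(EX (error → req)) = {n0, n1, n2, n3}, add states in Sat(error ∨ req) with some successor in Z. Already a fixed point.
Sat(E[(error ∨ req) U EX (error → req)]) = {n0, n1, n2, n3}

{n0, n1, n2, n3}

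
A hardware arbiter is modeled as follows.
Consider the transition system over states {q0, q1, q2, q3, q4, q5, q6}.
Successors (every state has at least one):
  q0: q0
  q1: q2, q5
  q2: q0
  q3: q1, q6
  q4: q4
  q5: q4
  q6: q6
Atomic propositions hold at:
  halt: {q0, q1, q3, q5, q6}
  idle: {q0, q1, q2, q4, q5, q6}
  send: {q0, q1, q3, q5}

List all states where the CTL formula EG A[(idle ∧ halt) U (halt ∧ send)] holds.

Sat(idle ∧ halt) = {q0, q1, q5, q6}
Sat(halt ∧ send) = {q0, q1, q3, q5}
A[(idle ∧ halt) U (halt ∧ send)]: least fixpoint, start Z0 = Sat((halt ∧ send)) = {q0, q1, q3, q5}, add states in Sat(idle ∧ halt) with every successor in Z. Already a fixed point.
Sat(A[(idle ∧ halt) U (halt ∧ send)]) = {q0, q1, q3, q5}
EG A[(idle ∧ halt) U (halt ∧ send)]: greatest fixpoint, start Z0 = {q0, q1, q3, q5}, keep only states in Sat with some successor in Z. Z1 = {q0, q1, q3}; Z2 = {q0, q3}; Z3 = {q0}; fixed.
Sat(EG A[(idle ∧ halt) U (halt ∧ send)]) = {q0}

{q0}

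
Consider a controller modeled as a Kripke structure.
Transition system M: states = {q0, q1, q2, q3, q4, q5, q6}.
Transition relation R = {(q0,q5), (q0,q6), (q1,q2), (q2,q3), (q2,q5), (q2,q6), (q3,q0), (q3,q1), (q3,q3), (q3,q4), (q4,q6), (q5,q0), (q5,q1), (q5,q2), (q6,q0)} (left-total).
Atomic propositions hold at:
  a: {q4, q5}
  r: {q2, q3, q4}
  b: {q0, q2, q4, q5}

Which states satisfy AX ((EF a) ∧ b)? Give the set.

{q1, q6}

EF a: least fixpoint, start Z0 = {q4, q5}, add states with some successor in Z. Z1 = {q0, q2, q3, q4, q5}; Z2 = {q0, q1, q2, q3, q4, q5, q6}; fixed.
Sat(EF a) = {q0, q1, q2, q3, q4, q5, q6}
Sat((EF a) ∧ b) = {q0, q2, q4, q5}
Sat(AX ((EF a) ∧ b)) = {s : every successor in {q0, q2, q4, q5}} = {q1, q6}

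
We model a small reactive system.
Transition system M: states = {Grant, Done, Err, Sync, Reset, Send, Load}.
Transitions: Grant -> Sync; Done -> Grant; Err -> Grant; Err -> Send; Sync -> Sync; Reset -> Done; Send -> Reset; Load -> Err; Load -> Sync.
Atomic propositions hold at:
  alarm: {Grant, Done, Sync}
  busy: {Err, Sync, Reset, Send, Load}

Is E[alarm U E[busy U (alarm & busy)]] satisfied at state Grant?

Sat(alarm & busy) = {Sync}
E[busy U (alarm & busy)]: least fixpoint, start Z0 = Sat((alarm & busy)) = {Sync}, add states in Sat(busy) with some successor in Z. Z1 = {Sync, Load}; fixed.
Sat(E[busy U (alarm & busy)]) = {Sync, Load}
E[alarm U E[busy U (alarm & busy)]]: least fixpoint, start Z0 = Sat(E[busy U (alarm & busy)]) = {Sync, Load}, add states in Sat(alarm) with some successor in Z. Z1 = {Grant, Sync, Load}; Z2 = {Grant, Done, Sync, Load}; fixed.
Sat(E[alarm U E[busy U (alarm & busy)]]) = {Grant, Done, Sync, Load}
Grant ∈ Sat(E[alarm U E[busy U (alarm & busy)]]) = {Grant, Done, Sync, Load}, so the formula holds at Grant.

Yes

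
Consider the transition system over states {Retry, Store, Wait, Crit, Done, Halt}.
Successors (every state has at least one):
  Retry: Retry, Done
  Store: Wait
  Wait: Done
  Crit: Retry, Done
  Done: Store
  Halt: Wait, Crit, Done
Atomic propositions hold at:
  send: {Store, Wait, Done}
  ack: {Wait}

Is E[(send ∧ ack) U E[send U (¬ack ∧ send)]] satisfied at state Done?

Yes

Sat(send ∧ ack) = {Wait}
Sat(¬ack) = {Retry, Store, Crit, Done, Halt}
Sat(¬ack ∧ send) = {Store, Done}
E[send U (¬ack ∧ send)]: least fixpoint, start Z0 = Sat((¬ack ∧ send)) = {Store, Done}, add states in Sat(send) with some successor in Z. Z1 = {Store, Wait, Done}; fixed.
Sat(E[send U (¬ack ∧ send)]) = {Store, Wait, Done}
E[(send ∧ ack) U E[send U (¬ack ∧ send)]]: least fixpoint, start Z0 = Sat(E[send U (¬ack ∧ send)]) = {Store, Wait, Done}, add states in Sat(send ∧ ack) with some successor in Z. Already a fixed point.
Sat(E[(send ∧ ack) U E[send U (¬ack ∧ send)]]) = {Store, Wait, Done}
Done ∈ Sat(E[(send ∧ ack) U E[send U (¬ack ∧ send)]]) = {Store, Wait, Done}, so the formula holds at Done.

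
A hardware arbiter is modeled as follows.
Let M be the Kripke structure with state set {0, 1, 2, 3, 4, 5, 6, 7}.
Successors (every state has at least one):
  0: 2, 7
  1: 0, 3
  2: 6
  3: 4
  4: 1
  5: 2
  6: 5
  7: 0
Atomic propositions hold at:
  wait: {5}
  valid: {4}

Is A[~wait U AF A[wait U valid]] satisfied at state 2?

Sat(~wait) = {0, 1, 2, 3, 4, 6, 7}
A[wait U valid]: least fixpoint, start Z0 = Sat(valid) = {4}, add states in Sat(wait) with every successor in Z. Already a fixed point.
Sat(A[wait U valid]) = {4}
AF A[wait U valid]: least fixpoint, start Z0 = {4}, add states with every successor in Z. Z1 = {3, 4}; fixed.
Sat(AF A[wait U valid]) = {3, 4}
A[~wait U AF A[wait U valid]]: least fixpoint, start Z0 = Sat(AF A[wait U valid]) = {3, 4}, add states in Sat(~wait) with every successor in Z. Already a fixed point.
Sat(A[~wait U AF A[wait U valid]]) = {3, 4}
2 ∉ Sat(A[~wait U AF A[wait U valid]]) = {3, 4}, so the formula does not hold at 2.

No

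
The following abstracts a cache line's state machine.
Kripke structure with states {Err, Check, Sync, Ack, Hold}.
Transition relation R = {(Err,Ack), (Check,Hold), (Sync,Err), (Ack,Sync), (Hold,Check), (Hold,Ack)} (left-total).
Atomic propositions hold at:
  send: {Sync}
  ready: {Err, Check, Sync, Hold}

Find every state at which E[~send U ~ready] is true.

Sat(~send) = {Err, Check, Ack, Hold}
Sat(~ready) = {Ack}
E[~send U ~ready]: least fixpoint, start Z0 = Sat(~ready) = {Ack}, add states in Sat(~send) with some successor in Z. Z1 = {Err, Ack, Hold}; Z2 = {Err, Check, Ack, Hold}; fixed.
Sat(E[~send U ~ready]) = {Err, Check, Ack, Hold}

{Err, Check, Ack, Hold}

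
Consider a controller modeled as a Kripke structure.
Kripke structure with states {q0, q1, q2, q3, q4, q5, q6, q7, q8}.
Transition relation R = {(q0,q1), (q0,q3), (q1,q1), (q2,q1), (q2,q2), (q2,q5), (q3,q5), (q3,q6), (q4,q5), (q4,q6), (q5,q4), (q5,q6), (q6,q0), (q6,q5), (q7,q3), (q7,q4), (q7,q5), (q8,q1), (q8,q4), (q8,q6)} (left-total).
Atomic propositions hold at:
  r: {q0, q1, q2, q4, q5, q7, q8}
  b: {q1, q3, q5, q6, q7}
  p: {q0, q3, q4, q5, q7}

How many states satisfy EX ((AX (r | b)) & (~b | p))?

8

Sat(r | b) = {q0, q1, q2, q3, q4, q5, q6, q7, q8}
Sat(AX (r | b)) = {s : every successor in {q0, q1, q2, q3, q4, q5, q6, q7, q8}} = {q0, q1, q2, q3, q4, q5, q6, q7, q8}
Sat(~b) = {q0, q2, q4, q8}
Sat(~b | p) = {q0, q2, q3, q4, q5, q7, q8}
Sat((AX (r | b)) & (~b | p)) = {q0, q2, q3, q4, q5, q7, q8}
Sat(EX ((AX (r | b)) & (~b | p))) = {s : some successor in {q0, q2, q3, q4, q5, q7, q8}} = {q0, q2, q3, q4, q5, q6, q7, q8}
|Sat(EX ((AX (r | b)) & (~b | p)))| = |{q0, q2, q3, q4, q5, q6, q7, q8}| = 8.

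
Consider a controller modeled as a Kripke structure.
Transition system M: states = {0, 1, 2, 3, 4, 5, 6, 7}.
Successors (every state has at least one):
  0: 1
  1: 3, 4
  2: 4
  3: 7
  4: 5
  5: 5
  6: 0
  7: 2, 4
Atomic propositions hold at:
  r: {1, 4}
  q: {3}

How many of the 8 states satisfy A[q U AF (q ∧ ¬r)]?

Sat(¬r) = {0, 2, 3, 5, 6, 7}
Sat(q ∧ ¬r) = {3}
AF (q ∧ ¬r): least fixpoint, start Z0 = {3}, add states with every successor in Z. Already a fixed point.
Sat(AF (q ∧ ¬r)) = {3}
A[q U AF (q ∧ ¬r)]: least fixpoint, start Z0 = Sat(AF (q ∧ ¬r)) = {3}, add states in Sat(q) with every successor in Z. Already a fixed point.
Sat(A[q U AF (q ∧ ¬r)]) = {3}
|Sat(A[q U AF (q ∧ ¬r)])| = |{3}| = 1.

1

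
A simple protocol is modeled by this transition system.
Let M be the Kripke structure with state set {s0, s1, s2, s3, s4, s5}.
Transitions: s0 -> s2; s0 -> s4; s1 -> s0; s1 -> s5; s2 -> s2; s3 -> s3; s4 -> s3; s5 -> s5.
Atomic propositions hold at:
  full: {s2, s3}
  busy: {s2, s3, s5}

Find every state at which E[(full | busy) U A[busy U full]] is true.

{s2, s3}

Sat(full | busy) = {s2, s3, s5}
A[busy U full]: least fixpoint, start Z0 = Sat(full) = {s2, s3}, add states in Sat(busy) with every successor in Z. Already a fixed point.
Sat(A[busy U full]) = {s2, s3}
E[(full | busy) U A[busy U full]]: least fixpoint, start Z0 = Sat(A[busy U full]) = {s2, s3}, add states in Sat(full | busy) with some successor in Z. Already a fixed point.
Sat(E[(full | busy) U A[busy U full]]) = {s2, s3}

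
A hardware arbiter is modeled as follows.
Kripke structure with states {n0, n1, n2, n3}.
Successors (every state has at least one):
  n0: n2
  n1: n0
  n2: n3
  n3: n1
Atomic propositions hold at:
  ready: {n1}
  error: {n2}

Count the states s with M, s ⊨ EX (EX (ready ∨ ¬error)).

Sat(¬error) = {n0, n1, n3}
Sat(ready ∨ ¬error) = {n0, n1, n3}
Sat(EX (ready ∨ ¬error)) = {s : some successor in {n0, n1, n3}} = {n1, n2, n3}
Sat(EX (EX (ready ∨ ¬error))) = {s : some successor in {n1, n2, n3}} = {n0, n2, n3}
|Sat(EX (EX (ready ∨ ¬error)))| = |{n0, n2, n3}| = 3.

3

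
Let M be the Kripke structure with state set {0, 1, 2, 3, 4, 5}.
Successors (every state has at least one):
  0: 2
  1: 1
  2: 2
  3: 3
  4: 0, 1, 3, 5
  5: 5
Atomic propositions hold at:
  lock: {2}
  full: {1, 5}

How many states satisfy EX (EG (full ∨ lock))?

5

Sat(full ∨ lock) = {1, 2, 5}
EG (full ∨ lock): greatest fixpoint, start Z0 = {1, 2, 5}, keep only states in Sat with some successor in Z. Already a fixed point.
Sat(EG (full ∨ lock)) = {1, 2, 5}
Sat(EX (EG (full ∨ lock))) = {s : some successor in {1, 2, 5}} = {0, 1, 2, 4, 5}
|Sat(EX (EG (full ∨ lock)))| = |{0, 1, 2, 4, 5}| = 5.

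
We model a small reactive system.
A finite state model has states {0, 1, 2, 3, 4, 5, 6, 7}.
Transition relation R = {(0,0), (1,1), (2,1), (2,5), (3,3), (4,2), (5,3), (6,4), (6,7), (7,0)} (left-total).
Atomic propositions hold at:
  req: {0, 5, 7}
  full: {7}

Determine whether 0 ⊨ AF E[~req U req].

Sat(~req) = {1, 2, 3, 4, 6}
E[~req U req]: least fixpoint, start Z0 = Sat(req) = {0, 5, 7}, add states in Sat(~req) with some successor in Z. Z1 = {0, 2, 5, 6, 7}; Z2 = {0, 2, 4, 5, 6, 7}; fixed.
Sat(E[~req U req]) = {0, 2, 4, 5, 6, 7}
AF E[~req U req]: least fixpoint, start Z0 = {0, 2, 4, 5, 6, 7}, add states with every successor in Z. Already a fixed point.
Sat(AF E[~req U req]) = {0, 2, 4, 5, 6, 7}
0 ∈ Sat(AF E[~req U req]) = {0, 2, 4, 5, 6, 7}, so the formula holds at 0.

Yes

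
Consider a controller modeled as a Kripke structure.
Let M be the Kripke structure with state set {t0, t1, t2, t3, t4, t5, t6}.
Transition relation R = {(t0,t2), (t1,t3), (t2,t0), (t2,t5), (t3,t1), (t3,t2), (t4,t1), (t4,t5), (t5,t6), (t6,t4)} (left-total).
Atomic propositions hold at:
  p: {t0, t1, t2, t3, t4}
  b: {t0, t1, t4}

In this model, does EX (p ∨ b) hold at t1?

Yes

Sat(p ∨ b) = {t0, t1, t2, t3, t4}
Sat(EX (p ∨ b)) = {s : some successor in {t0, t1, t2, t3, t4}} = {t0, t1, t2, t3, t4, t6}
t1 ∈ Sat(EX (p ∨ b)) = {t0, t1, t2, t3, t4, t6}, so the formula holds at t1.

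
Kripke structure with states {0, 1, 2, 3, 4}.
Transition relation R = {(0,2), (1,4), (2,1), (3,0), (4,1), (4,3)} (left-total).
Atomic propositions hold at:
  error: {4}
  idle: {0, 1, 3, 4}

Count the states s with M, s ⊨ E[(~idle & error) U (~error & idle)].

3

Sat(~idle) = {2}
Sat(~idle & error) = ∅
Sat(~error) = {0, 1, 2, 3}
Sat(~error & idle) = {0, 1, 3}
E[(~idle & error) U (~error & idle)]: least fixpoint, start Z0 = Sat((~error & idle)) = {0, 1, 3}, add states in Sat(~idle & error) with some successor in Z. Already a fixed point.
Sat(E[(~idle & error) U (~error & idle)]) = {0, 1, 3}
|Sat(E[(~idle & error) U (~error & idle)])| = |{0, 1, 3}| = 3.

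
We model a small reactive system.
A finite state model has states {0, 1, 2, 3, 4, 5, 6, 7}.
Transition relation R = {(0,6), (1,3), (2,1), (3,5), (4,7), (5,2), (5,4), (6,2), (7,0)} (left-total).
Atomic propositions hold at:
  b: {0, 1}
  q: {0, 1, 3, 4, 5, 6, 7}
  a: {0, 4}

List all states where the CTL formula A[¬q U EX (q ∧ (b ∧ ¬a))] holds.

Sat(¬q) = {2}
Sat(¬a) = {1, 2, 3, 5, 6, 7}
Sat(b ∧ ¬a) = {1}
Sat(q ∧ (b ∧ ¬a)) = {1}
Sat(EX (q ∧ (b ∧ ¬a))) = {s : some successor in {1}} = {2}
A[¬q U EX (q ∧ (b ∧ ¬a))]: least fixpoint, start Z0 = Sat(EX (q ∧ (b ∧ ¬a))) = {2}, add states in Sat(¬q) with every successor in Z. Already a fixed point.
Sat(A[¬q U EX (q ∧ (b ∧ ¬a))]) = {2}

{2}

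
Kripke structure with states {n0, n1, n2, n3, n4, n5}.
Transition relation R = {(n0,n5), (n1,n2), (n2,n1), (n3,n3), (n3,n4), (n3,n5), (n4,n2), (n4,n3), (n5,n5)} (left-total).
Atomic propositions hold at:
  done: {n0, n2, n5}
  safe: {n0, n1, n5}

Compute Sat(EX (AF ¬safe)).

{n1, n2, n3, n4}

Sat(¬safe) = {n2, n3, n4}
AF ¬safe: least fixpoint, start Z0 = {n2, n3, n4}, add states with every successor in Z. Z1 = {n1, n2, n3, n4}; fixed.
Sat(AF ¬safe) = {n1, n2, n3, n4}
Sat(EX (AF ¬safe)) = {s : some successor in {n1, n2, n3, n4}} = {n1, n2, n3, n4}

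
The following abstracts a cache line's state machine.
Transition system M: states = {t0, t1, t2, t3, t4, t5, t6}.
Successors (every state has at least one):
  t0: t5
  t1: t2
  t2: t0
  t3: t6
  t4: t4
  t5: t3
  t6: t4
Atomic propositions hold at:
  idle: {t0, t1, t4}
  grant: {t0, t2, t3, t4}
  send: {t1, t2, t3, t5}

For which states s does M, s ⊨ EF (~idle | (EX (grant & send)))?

Sat(~idle) = {t2, t3, t5, t6}
Sat(grant & send) = {t2, t3}
Sat(EX (grant & send)) = {s : some successor in {t2, t3}} = {t1, t5}
Sat(~idle | (EX (grant & send))) = {t1, t2, t3, t5, t6}
EF (~idle | (EX (grant & send))): least fixpoint, start Z0 = {t1, t2, t3, t5, t6}, add states with some successor in Z. Z1 = {t0, t1, t2, t3, t5, t6}; fixed.
Sat(EF (~idle | (EX (grant & send)))) = {t0, t1, t2, t3, t5, t6}

{t0, t1, t2, t3, t5, t6}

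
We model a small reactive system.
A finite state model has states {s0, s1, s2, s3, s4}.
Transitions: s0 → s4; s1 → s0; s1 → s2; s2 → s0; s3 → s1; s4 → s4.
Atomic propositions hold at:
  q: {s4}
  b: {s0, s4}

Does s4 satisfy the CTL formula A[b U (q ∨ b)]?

Yes

Sat(q ∨ b) = {s0, s4}
A[b U (q ∨ b)]: least fixpoint, start Z0 = Sat((q ∨ b)) = {s0, s4}, add states in Sat(b) with every successor in Z. Already a fixed point.
Sat(A[b U (q ∨ b)]) = {s0, s4}
s4 ∈ Sat(A[b U (q ∨ b)]) = {s0, s4}, so the formula holds at s4.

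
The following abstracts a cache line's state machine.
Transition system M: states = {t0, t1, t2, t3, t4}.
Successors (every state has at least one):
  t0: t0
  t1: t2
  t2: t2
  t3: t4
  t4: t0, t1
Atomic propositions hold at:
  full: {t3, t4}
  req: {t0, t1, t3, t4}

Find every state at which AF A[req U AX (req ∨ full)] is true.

{t0, t3, t4}

Sat(req ∨ full) = {t0, t1, t3, t4}
Sat(AX (req ∨ full)) = {s : every successor in {t0, t1, t3, t4}} = {t0, t3, t4}
A[req U AX (req ∨ full)]: least fixpoint, start Z0 = Sat(AX (req ∨ full)) = {t0, t3, t4}, add states in Sat(req) with every successor in Z. Already a fixed point.
Sat(A[req U AX (req ∨ full)]) = {t0, t3, t4}
AF A[req U AX (req ∨ full)]: least fixpoint, start Z0 = {t0, t3, t4}, add states with every successor in Z. Already a fixed point.
Sat(AF A[req U AX (req ∨ full)]) = {t0, t3, t4}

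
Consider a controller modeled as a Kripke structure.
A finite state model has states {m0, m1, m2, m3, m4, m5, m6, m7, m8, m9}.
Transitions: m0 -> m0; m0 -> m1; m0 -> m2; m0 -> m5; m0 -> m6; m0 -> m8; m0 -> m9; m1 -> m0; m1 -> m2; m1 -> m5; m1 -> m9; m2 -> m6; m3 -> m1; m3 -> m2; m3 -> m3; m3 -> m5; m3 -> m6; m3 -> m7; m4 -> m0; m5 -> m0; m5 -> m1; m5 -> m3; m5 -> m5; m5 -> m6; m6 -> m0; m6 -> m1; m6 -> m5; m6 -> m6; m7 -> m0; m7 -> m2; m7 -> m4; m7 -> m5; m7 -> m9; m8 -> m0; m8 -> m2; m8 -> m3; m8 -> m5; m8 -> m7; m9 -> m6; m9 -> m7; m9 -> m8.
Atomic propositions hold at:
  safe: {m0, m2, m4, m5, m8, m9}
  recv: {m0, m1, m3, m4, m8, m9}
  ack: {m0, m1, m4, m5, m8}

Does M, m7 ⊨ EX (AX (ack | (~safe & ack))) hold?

Yes

Sat(~safe) = {m1, m3, m6, m7}
Sat(~safe & ack) = {m1}
Sat(ack | (~safe & ack)) = {m0, m1, m4, m5, m8}
Sat(AX (ack | (~safe & ack))) = {s : every successor in {m0, m1, m4, m5, m8}} = {m4}
Sat(EX (AX (ack | (~safe & ack)))) = {s : some successor in {m4}} = {m7}
m7 ∈ Sat(EX (AX (ack | (~safe & ack)))) = {m7}, so the formula holds at m7.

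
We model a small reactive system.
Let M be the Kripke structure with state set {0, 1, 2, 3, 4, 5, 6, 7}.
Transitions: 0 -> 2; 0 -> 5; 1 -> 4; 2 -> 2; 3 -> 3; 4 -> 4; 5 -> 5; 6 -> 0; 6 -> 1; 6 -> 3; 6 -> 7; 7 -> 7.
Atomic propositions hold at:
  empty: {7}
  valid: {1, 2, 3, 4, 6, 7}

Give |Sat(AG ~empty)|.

6

Sat(~empty) = {0, 1, 2, 3, 4, 5, 6}
AG ~empty: greatest fixpoint, start Z0 = {0, 1, 2, 3, 4, 5, 6}, keep only states in Sat with every successor in Z. Z1 = {0, 1, 2, 3, 4, 5}; fixed.
Sat(AG ~empty) = {0, 1, 2, 3, 4, 5}
|Sat(AG ~empty)| = |{0, 1, 2, 3, 4, 5}| = 6.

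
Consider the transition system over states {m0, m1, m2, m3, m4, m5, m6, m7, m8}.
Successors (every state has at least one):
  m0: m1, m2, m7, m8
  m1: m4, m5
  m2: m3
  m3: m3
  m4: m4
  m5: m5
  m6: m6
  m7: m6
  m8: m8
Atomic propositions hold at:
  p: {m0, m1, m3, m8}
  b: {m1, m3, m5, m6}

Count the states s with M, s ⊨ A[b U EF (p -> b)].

8

Sat(p -> b) = {m1, m2, m3, m4, m5, m6, m7}
EF (p -> b): least fixpoint, start Z0 = {m1, m2, m3, m4, m5, m6, m7}, add states with some successor in Z. Z1 = {m0, m1, m2, m3, m4, m5, m6, m7}; fixed.
Sat(EF (p -> b)) = {m0, m1, m2, m3, m4, m5, m6, m7}
A[b U EF (p -> b)]: least fixpoint, start Z0 = Sat(EF (p -> b)) = {m0, m1, m2, m3, m4, m5, m6, m7}, add states in Sat(b) with every successor in Z. Already a fixed point.
Sat(A[b U EF (p -> b)]) = {m0, m1, m2, m3, m4, m5, m6, m7}
|Sat(A[b U EF (p -> b)])| = |{m0, m1, m2, m3, m4, m5, m6, m7}| = 8.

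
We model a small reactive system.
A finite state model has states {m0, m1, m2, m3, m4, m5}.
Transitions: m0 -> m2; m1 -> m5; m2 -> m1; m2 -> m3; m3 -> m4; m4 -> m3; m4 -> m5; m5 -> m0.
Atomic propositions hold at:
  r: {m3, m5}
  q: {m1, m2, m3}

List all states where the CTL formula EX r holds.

Sat(EX r) = {s : some successor in {m3, m5}} = {m1, m2, m4}

{m1, m2, m4}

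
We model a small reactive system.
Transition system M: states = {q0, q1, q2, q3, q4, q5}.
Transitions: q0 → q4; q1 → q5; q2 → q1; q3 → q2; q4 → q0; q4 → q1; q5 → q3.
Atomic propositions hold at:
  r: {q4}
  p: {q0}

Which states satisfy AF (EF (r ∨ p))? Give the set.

Sat(r ∨ p) = {q0, q4}
EF (r ∨ p): least fixpoint, start Z0 = {q0, q4}, add states with some successor in Z. Already a fixed point.
Sat(EF (r ∨ p)) = {q0, q4}
AF (EF (r ∨ p)): least fixpoint, start Z0 = {q0, q4}, add states with every successor in Z. Already a fixed point.
Sat(AF (EF (r ∨ p))) = {q0, q4}

{q0, q4}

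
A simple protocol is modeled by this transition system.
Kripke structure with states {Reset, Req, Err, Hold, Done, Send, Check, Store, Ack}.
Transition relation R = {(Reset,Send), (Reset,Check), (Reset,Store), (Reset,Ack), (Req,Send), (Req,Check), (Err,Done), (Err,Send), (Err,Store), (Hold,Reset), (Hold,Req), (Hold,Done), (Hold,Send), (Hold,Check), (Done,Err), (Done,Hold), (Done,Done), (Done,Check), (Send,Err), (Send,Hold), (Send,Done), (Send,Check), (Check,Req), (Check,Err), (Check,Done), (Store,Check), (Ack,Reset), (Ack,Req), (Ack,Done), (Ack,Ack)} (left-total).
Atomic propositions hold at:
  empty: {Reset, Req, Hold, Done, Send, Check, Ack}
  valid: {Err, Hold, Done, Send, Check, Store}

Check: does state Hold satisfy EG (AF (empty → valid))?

Sat(empty → valid) = {Err, Hold, Done, Send, Check, Store}
AF (empty → valid): least fixpoint, start Z0 = {Err, Hold, Done, Send, Check, Store}, add states with every successor in Z. Z1 = {Req, Err, Hold, Done, Send, Check, Store}; fixed.
Sat(AF (empty → valid)) = {Req, Err, Hold, Done, Send, Check, Store}
EG (AF (empty → valid)): greatest fixpoint, start Z0 = {Req, Err, Hold, Done, Send, Check, Store}, keep only states in Sat with some successor in Z. Already a fixed point.
Sat(EG (AF (empty → valid))) = {Req, Err, Hold, Done, Send, Check, Store}
Hold ∈ Sat(EG (AF (empty → valid))) = {Req, Err, Hold, Done, Send, Check, Store}, so the formula holds at Hold.

Yes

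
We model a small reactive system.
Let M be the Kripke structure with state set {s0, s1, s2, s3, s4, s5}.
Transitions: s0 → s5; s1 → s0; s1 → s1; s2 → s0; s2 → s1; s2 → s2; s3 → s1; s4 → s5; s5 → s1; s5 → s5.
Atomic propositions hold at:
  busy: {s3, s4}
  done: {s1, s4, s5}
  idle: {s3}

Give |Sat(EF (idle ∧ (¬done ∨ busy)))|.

Sat(¬done) = {s0, s2, s3}
Sat(¬done ∨ busy) = {s0, s2, s3, s4}
Sat(idle ∧ (¬done ∨ busy)) = {s3}
EF (idle ∧ (¬done ∨ busy)): least fixpoint, start Z0 = {s3}, add states with some successor in Z. Already a fixed point.
Sat(EF (idle ∧ (¬done ∨ busy))) = {s3}
|Sat(EF (idle ∧ (¬done ∨ busy)))| = |{s3}| = 1.

1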